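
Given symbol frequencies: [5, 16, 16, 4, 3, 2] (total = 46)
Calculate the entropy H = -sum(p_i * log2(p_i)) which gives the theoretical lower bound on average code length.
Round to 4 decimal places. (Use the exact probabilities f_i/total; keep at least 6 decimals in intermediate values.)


Per-symbol terms -p_i * log2(p_i) with p_i = f_i/46:
  p = 5/46 = 0.108696: log2(p) = -3.201634, -p*log2(p) = 0.348004
  p = 16/46 = 0.347826: log2(p) = -1.523562, -p*log2(p) = 0.529935
  p = 16/46 = 0.347826: log2(p) = -1.523562, -p*log2(p) = 0.529935
  p = 4/46 = 0.086957: log2(p) = -3.523562, -p*log2(p) = 0.306397
  p = 3/46 = 0.065217: log2(p) = -3.938599, -p*log2(p) = 0.256865
  p = 2/46 = 0.043478: log2(p) = -4.523562, -p*log2(p) = 0.196677
H = 0.348004 + 0.529935 + 0.529935 + 0.306397 + 0.256865 + 0.196677 = 2.167813

H = 2.1678 bits/symbol


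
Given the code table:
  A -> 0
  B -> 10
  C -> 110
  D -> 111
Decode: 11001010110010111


Decoding:
110 -> C
0 -> A
10 -> B
10 -> B
110 -> C
0 -> A
10 -> B
111 -> D


Result: CABBCABD


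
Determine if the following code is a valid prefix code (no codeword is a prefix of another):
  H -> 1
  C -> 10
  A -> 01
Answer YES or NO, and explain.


Checking each pair (does one codeword prefix another?):
  H='1' vs C='10': prefix -- VIOLATION

NO -- this is NOT a valid prefix code. H (1) is a prefix of C (10).


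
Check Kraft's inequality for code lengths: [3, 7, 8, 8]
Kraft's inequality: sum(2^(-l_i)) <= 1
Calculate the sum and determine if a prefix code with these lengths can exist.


Sum = 2^(-3) + 2^(-7) + 2^(-8) + 2^(-8)
    = 0.125 + 0.0078125 + 0.00390625 + 0.00390625
    = 36/256 = 0.140625
Since 0.140625 <= 1, Kraft's inequality IS satisfied.
A prefix code with these lengths CAN exist.

Kraft sum = 0.140625. Satisfied.


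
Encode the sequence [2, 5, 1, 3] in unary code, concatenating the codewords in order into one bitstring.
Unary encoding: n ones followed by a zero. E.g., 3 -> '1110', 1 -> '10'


Encode each number as n ones followed by a terminating 0:
  2 -> 110 (3 bits)
  5 -> 111110 (6 bits)
  1 -> 10 (2 bits)
  3 -> 1110 (4 bits)
Total length = 3 + 6 + 2 + 4 = 15 bits.

Unary([2, 5, 1, 3]) = 110111110101110 (15 bits)


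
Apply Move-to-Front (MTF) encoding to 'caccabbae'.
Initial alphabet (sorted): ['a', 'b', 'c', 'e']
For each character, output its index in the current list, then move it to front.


MTF encoding:
'c': index 2 in ['a', 'b', 'c', 'e'] -> ['c', 'a', 'b', 'e']
'a': index 1 in ['c', 'a', 'b', 'e'] -> ['a', 'c', 'b', 'e']
'c': index 1 in ['a', 'c', 'b', 'e'] -> ['c', 'a', 'b', 'e']
'c': index 0 in ['c', 'a', 'b', 'e'] -> ['c', 'a', 'b', 'e']
'a': index 1 in ['c', 'a', 'b', 'e'] -> ['a', 'c', 'b', 'e']
'b': index 2 in ['a', 'c', 'b', 'e'] -> ['b', 'a', 'c', 'e']
'b': index 0 in ['b', 'a', 'c', 'e'] -> ['b', 'a', 'c', 'e']
'a': index 1 in ['b', 'a', 'c', 'e'] -> ['a', 'b', 'c', 'e']
'e': index 3 in ['a', 'b', 'c', 'e'] -> ['e', 'a', 'b', 'c']


Output: [2, 1, 1, 0, 1, 2, 0, 1, 3]


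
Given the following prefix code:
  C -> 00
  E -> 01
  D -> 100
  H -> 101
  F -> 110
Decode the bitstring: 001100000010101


Decoding step by step:
Bits 00 -> C
Bits 110 -> F
Bits 00 -> C
Bits 00 -> C
Bits 01 -> E
Bits 01 -> E
Bits 01 -> E


Decoded message: CFCCEEE


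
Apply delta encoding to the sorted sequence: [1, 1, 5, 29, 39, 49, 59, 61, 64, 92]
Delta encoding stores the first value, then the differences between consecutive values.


First value: 1
Deltas:
  1 - 1 = 0
  5 - 1 = 4
  29 - 5 = 24
  39 - 29 = 10
  49 - 39 = 10
  59 - 49 = 10
  61 - 59 = 2
  64 - 61 = 3
  92 - 64 = 28


Delta encoded: [1, 0, 4, 24, 10, 10, 10, 2, 3, 28]


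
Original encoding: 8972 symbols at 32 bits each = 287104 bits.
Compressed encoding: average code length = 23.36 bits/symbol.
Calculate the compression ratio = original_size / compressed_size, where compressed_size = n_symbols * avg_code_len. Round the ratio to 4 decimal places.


original_size = n_symbols * orig_bits = 8972 * 32 = 287104 bits
compressed_size = n_symbols * avg_code_len = 8972 * 23.36 = 209585.92 bits
ratio = original_size / compressed_size = 287104 / 209585.92 = 1.3699

Compression ratio = 1.3699


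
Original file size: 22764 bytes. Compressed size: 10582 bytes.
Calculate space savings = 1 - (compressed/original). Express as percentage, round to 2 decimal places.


ratio = compressed/original = 10582/22764 = 0.464857
savings = 1 - ratio = 1 - 0.464857 = 0.535143
as a percentage: 0.535143 * 100 = 53.51%

Space savings = 1 - 10582/22764 = 53.51%


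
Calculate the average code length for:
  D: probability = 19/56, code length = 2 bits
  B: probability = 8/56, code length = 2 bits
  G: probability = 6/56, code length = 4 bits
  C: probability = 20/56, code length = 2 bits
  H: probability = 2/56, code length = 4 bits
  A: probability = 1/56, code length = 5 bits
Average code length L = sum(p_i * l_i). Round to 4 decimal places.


Weighted contributions p_i * l_i:
  D: (19/56) * 2 = 38/56
  B: (8/56) * 2 = 16/56
  G: (6/56) * 4 = 24/56
  C: (20/56) * 2 = 40/56
  H: (2/56) * 4 = 8/56
  A: (1/56) * 5 = 5/56
Sum = (38 + 16 + 24 + 40 + 8 + 5)/56 = 131/56

L = 131/56 = 2.3393 bits/symbol


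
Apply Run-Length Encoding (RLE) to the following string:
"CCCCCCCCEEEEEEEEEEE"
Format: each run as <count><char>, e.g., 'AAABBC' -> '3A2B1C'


Scanning runs left to right:
  i=0: run of 'C' x 8 -> '8C'
  i=8: run of 'E' x 11 -> '11E'

RLE = 8C11E


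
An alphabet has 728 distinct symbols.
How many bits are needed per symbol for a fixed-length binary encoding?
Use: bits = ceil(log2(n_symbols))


log2(728) = 9.5078
Bracket: 2^9 = 512 < 728 <= 2^10 = 1024
So ceil(log2(728)) = 10

bits = ceil(log2(728)) = ceil(9.5078) = 10 bits


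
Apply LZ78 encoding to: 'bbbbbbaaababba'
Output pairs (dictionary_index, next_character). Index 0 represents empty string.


LZ78 encoding steps:
Dictionary: {0: ''}
Step 1: w='' (idx 0), next='b' -> output (0, 'b'), add 'b' as idx 1
Step 2: w='b' (idx 1), next='b' -> output (1, 'b'), add 'bb' as idx 2
Step 3: w='bb' (idx 2), next='b' -> output (2, 'b'), add 'bbb' as idx 3
Step 4: w='' (idx 0), next='a' -> output (0, 'a'), add 'a' as idx 4
Step 5: w='a' (idx 4), next='a' -> output (4, 'a'), add 'aa' as idx 5
Step 6: w='b' (idx 1), next='a' -> output (1, 'a'), add 'ba' as idx 6
Step 7: w='bb' (idx 2), next='a' -> output (2, 'a'), add 'bba' as idx 7


Encoded: [(0, 'b'), (1, 'b'), (2, 'b'), (0, 'a'), (4, 'a'), (1, 'a'), (2, 'a')]


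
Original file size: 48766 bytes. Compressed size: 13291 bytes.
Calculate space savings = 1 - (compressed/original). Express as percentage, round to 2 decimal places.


ratio = compressed/original = 13291/48766 = 0.272546
savings = 1 - ratio = 1 - 0.272546 = 0.727454
as a percentage: 0.727454 * 100 = 72.75%

Space savings = 1 - 13291/48766 = 72.75%


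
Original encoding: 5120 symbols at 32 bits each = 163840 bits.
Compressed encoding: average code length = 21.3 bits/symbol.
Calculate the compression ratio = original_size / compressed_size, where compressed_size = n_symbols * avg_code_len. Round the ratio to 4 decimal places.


original_size = n_symbols * orig_bits = 5120 * 32 = 163840 bits
compressed_size = n_symbols * avg_code_len = 5120 * 21.3 = 109056.0 bits
ratio = original_size / compressed_size = 163840 / 109056.0 = 1.5023

Compression ratio = 1.5023


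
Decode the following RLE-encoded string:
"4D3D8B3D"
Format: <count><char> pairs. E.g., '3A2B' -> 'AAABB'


Expanding each <count><char> pair:
  4D -> 'DDDD'
  3D -> 'DDD'
  8B -> 'BBBBBBBB'
  3D -> 'DDD'

Decoded = DDDDDDDBBBBBBBBDDD


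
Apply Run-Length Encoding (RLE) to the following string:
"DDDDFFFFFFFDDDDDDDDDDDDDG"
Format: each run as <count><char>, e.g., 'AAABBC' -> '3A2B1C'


Scanning runs left to right:
  i=0: run of 'D' x 4 -> '4D'
  i=4: run of 'F' x 7 -> '7F'
  i=11: run of 'D' x 13 -> '13D'
  i=24: run of 'G' x 1 -> '1G'

RLE = 4D7F13D1G


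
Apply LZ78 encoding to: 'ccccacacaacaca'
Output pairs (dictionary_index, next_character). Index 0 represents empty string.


LZ78 encoding steps:
Dictionary: {0: ''}
Step 1: w='' (idx 0), next='c' -> output (0, 'c'), add 'c' as idx 1
Step 2: w='c' (idx 1), next='c' -> output (1, 'c'), add 'cc' as idx 2
Step 3: w='c' (idx 1), next='a' -> output (1, 'a'), add 'ca' as idx 3
Step 4: w='ca' (idx 3), next='c' -> output (3, 'c'), add 'cac' as idx 4
Step 5: w='' (idx 0), next='a' -> output (0, 'a'), add 'a' as idx 5
Step 6: w='a' (idx 5), next='c' -> output (5, 'c'), add 'ac' as idx 6
Step 7: w='ac' (idx 6), next='a' -> output (6, 'a'), add 'aca' as idx 7


Encoded: [(0, 'c'), (1, 'c'), (1, 'a'), (3, 'c'), (0, 'a'), (5, 'c'), (6, 'a')]


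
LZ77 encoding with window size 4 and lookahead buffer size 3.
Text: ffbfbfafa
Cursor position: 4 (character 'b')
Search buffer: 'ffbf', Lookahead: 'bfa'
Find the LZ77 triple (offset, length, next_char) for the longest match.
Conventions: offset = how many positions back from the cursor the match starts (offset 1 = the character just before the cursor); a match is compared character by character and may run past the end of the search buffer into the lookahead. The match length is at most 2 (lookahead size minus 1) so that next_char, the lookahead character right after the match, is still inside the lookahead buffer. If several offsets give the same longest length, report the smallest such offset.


Try each offset into the search buffer:
  offset=1 (pos 3, char 'f'): match length 0
  offset=2 (pos 2, char 'b'): match length 2
  offset=3 (pos 1, char 'f'): match length 0
  offset=4 (pos 0, char 'f'): match length 0
Longest match has length 2 at offset 2.
next_char = character at position 4 + 2 = 6 -> 'a'

Best match: offset=2, length=2 (matching 'bf' starting at position 2)
LZ77 triple: (2, 2, 'a')


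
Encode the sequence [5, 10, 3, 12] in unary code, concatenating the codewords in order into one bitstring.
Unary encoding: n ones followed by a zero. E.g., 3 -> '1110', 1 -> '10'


Encode each number as n ones followed by a terminating 0:
  5 -> 111110 (6 bits)
  10 -> 11111111110 (11 bits)
  3 -> 1110 (4 bits)
  12 -> 1111111111110 (13 bits)
Total length = 6 + 11 + 4 + 13 = 34 bits.

Unary([5, 10, 3, 12]) = 1111101111111111011101111111111110 (34 bits)


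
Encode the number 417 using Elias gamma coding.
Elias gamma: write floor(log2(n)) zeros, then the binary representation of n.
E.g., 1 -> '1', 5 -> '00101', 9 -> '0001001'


num_bits = floor(log2(417)) + 1 = 9
leading_zeros = num_bits - 1 = 8
binary(417) = 110100001

Elias gamma(417) = '00000000' + '110100001' = 00000000110100001 (17 bits)


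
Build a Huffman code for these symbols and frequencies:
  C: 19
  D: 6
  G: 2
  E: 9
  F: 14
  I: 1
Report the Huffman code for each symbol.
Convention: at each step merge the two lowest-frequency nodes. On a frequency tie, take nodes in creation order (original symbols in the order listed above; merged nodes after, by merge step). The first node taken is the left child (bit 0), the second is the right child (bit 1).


Huffman tree construction:
Step 1: Merge I(1) + G(2) = 3
Step 2: Merge (I+G)(3) + D(6) = 9
Step 3: Merge E(9) + ((I+G)+D)(9) = 18
Step 4: Merge F(14) + (E+((I+G)+D))(18) = 32
Step 5: Merge C(19) + (F+(E+((I+G)+D)))(32) = 51
Read each symbol's code off the tree from the root (left child = 0, right child = 1).

Codes:
  C: 0 (length 1)
  D: 1111 (length 4)
  G: 11101 (length 5)
  E: 110 (length 3)
  F: 10 (length 2)
  I: 11100 (length 5)
Average code length: 113/51 = 2.2157 bits/symbol


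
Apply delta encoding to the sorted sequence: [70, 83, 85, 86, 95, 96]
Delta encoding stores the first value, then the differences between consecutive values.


First value: 70
Deltas:
  83 - 70 = 13
  85 - 83 = 2
  86 - 85 = 1
  95 - 86 = 9
  96 - 95 = 1


Delta encoded: [70, 13, 2, 1, 9, 1]


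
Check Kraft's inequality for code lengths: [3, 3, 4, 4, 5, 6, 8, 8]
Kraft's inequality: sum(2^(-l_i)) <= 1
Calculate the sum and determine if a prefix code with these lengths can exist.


Sum = 2^(-3) + 2^(-3) + 2^(-4) + 2^(-4) + 2^(-5) + 2^(-6) + 2^(-8) + 2^(-8)
    = 0.125 + 0.125 + 0.0625 + 0.0625 + 0.03125 + 0.015625 + 0.00390625 + 0.00390625
    = 110/256 = 0.4296875
Since 0.4296875 <= 1, Kraft's inequality IS satisfied.
A prefix code with these lengths CAN exist.

Kraft sum = 0.4296875. Satisfied.


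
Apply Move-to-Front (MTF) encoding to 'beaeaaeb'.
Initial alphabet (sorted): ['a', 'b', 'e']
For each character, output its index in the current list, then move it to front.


MTF encoding:
'b': index 1 in ['a', 'b', 'e'] -> ['b', 'a', 'e']
'e': index 2 in ['b', 'a', 'e'] -> ['e', 'b', 'a']
'a': index 2 in ['e', 'b', 'a'] -> ['a', 'e', 'b']
'e': index 1 in ['a', 'e', 'b'] -> ['e', 'a', 'b']
'a': index 1 in ['e', 'a', 'b'] -> ['a', 'e', 'b']
'a': index 0 in ['a', 'e', 'b'] -> ['a', 'e', 'b']
'e': index 1 in ['a', 'e', 'b'] -> ['e', 'a', 'b']
'b': index 2 in ['e', 'a', 'b'] -> ['b', 'e', 'a']


Output: [1, 2, 2, 1, 1, 0, 1, 2]


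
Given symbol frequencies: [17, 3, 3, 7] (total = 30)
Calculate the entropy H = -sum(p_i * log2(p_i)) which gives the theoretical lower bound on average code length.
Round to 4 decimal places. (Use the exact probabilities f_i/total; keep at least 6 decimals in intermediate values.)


Per-symbol terms -p_i * log2(p_i) with p_i = f_i/30:
  p = 17/30 = 0.566667: log2(p) = -0.819428, -p*log2(p) = 0.464342
  p = 3/30 = 0.100000: log2(p) = -3.321928, -p*log2(p) = 0.332193
  p = 3/30 = 0.100000: log2(p) = -3.321928, -p*log2(p) = 0.332193
  p = 7/30 = 0.233333: log2(p) = -2.099536, -p*log2(p) = 0.489892
H = 0.464342 + 0.332193 + 0.332193 + 0.489892 = 1.618620

H = 1.6186 bits/symbol


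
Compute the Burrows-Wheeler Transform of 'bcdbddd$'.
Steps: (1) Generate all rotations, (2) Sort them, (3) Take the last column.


Rotations (sorted):
  0: $bcdbddd -> last char: d
  1: bcdbddd$ -> last char: $
  2: bddd$bcd -> last char: d
  3: cdbddd$b -> last char: b
  4: d$bcdbdd -> last char: d
  5: dbddd$bc -> last char: c
  6: dd$bcdbd -> last char: d
  7: ddd$bcdb -> last char: b


BWT = d$dbdcdb


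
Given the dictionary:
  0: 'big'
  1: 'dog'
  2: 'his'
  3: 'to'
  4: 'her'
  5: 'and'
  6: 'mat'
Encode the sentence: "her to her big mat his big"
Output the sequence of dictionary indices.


Look up each word in the dictionary:
  'her' -> 4
  'to' -> 3
  'her' -> 4
  'big' -> 0
  'mat' -> 6
  'his' -> 2
  'big' -> 0

Encoded: [4, 3, 4, 0, 6, 2, 0]


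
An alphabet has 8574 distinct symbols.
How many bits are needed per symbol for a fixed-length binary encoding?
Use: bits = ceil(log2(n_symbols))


log2(8574) = 13.0658
Bracket: 2^13 = 8192 < 8574 <= 2^14 = 16384
So ceil(log2(8574)) = 14

bits = ceil(log2(8574)) = ceil(13.0658) = 14 bits


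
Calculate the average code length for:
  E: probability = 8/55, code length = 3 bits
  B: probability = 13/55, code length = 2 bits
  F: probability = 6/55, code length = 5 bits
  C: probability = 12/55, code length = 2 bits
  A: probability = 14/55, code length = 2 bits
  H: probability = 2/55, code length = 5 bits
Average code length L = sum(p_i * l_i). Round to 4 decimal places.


Weighted contributions p_i * l_i:
  E: (8/55) * 3 = 24/55
  B: (13/55) * 2 = 26/55
  F: (6/55) * 5 = 30/55
  C: (12/55) * 2 = 24/55
  A: (14/55) * 2 = 28/55
  H: (2/55) * 5 = 10/55
Sum = (24 + 26 + 30 + 24 + 28 + 10)/55 = 142/55

L = 142/55 = 2.5818 bits/symbol


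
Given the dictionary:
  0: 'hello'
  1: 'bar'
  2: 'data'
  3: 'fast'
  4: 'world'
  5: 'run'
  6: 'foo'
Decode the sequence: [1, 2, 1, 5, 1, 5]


Look up each index in the dictionary:
  1 -> 'bar'
  2 -> 'data'
  1 -> 'bar'
  5 -> 'run'
  1 -> 'bar'
  5 -> 'run'

Decoded: "bar data bar run bar run"


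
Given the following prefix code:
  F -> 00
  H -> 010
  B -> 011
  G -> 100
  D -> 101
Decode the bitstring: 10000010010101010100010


Decoding step by step:
Bits 100 -> G
Bits 00 -> F
Bits 010 -> H
Bits 010 -> H
Bits 101 -> D
Bits 010 -> H
Bits 100 -> G
Bits 010 -> H


Decoded message: GFHHDHGH


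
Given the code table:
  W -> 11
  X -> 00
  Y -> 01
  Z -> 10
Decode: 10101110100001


Decoding:
10 -> Z
10 -> Z
11 -> W
10 -> Z
10 -> Z
00 -> X
01 -> Y


Result: ZZWZZXY


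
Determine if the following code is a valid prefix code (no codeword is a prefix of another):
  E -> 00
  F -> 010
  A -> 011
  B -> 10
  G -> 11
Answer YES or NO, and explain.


Checking each pair (does one codeword prefix another?):
  E='00' vs F='010': no prefix
  E='00' vs A='011': no prefix
  E='00' vs B='10': no prefix
  E='00' vs G='11': no prefix
  F='010' vs E='00': no prefix
  F='010' vs A='011': no prefix
  F='010' vs B='10': no prefix
  F='010' vs G='11': no prefix
  A='011' vs E='00': no prefix
  A='011' vs F='010': no prefix
  A='011' vs B='10': no prefix
  A='011' vs G='11': no prefix
  B='10' vs E='00': no prefix
  B='10' vs F='010': no prefix
  B='10' vs A='011': no prefix
  B='10' vs G='11': no prefix
  G='11' vs E='00': no prefix
  G='11' vs F='010': no prefix
  G='11' vs A='011': no prefix
  G='11' vs B='10': no prefix
No violation found over all pairs.

YES -- this is a valid prefix code. No codeword is a prefix of any other codeword.


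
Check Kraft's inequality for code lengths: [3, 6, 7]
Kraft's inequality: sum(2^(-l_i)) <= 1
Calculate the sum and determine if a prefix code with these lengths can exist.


Sum = 2^(-3) + 2^(-6) + 2^(-7)
    = 0.125 + 0.015625 + 0.0078125
    = 19/128 = 0.1484375
Since 0.1484375 <= 1, Kraft's inequality IS satisfied.
A prefix code with these lengths CAN exist.

Kraft sum = 0.1484375. Satisfied.


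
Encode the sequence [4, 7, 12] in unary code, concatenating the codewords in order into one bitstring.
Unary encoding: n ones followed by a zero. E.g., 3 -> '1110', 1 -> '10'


Encode each number as n ones followed by a terminating 0:
  4 -> 11110 (5 bits)
  7 -> 11111110 (8 bits)
  12 -> 1111111111110 (13 bits)
Total length = 5 + 8 + 13 = 26 bits.

Unary([4, 7, 12]) = 11110111111101111111111110 (26 bits)


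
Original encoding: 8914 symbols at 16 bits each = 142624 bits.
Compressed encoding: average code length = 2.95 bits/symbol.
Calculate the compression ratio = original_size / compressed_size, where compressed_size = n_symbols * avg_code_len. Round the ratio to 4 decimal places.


original_size = n_symbols * orig_bits = 8914 * 16 = 142624 bits
compressed_size = n_symbols * avg_code_len = 8914 * 2.95 = 26296.3 bits
ratio = original_size / compressed_size = 142624 / 26296.3 = 5.4237

Compression ratio = 5.4237


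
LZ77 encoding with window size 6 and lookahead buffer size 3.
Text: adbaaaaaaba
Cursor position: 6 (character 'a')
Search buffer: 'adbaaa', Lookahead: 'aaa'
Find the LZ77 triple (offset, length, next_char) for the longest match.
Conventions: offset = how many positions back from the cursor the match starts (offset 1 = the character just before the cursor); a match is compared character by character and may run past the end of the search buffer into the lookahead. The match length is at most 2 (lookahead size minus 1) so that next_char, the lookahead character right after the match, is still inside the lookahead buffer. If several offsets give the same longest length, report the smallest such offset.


Try each offset into the search buffer:
  offset=1 (pos 5, char 'a'): match length 2
  offset=2 (pos 4, char 'a'): match length 2
  offset=3 (pos 3, char 'a'): match length 2
  offset=4 (pos 2, char 'b'): match length 0
  offset=5 (pos 1, char 'd'): match length 0
  offset=6 (pos 0, char 'a'): match length 1
Longest match has length 2, found at offsets 1, 2, 3; take the smallest, offset 1.
next_char = character at position 6 + 2 = 8 -> 'a'

Best match: offset=1, length=2 (matching 'aa' starting at position 5)
LZ77 triple: (1, 2, 'a')


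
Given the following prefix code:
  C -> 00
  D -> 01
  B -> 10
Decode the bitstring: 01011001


Decoding step by step:
Bits 01 -> D
Bits 01 -> D
Bits 10 -> B
Bits 01 -> D


Decoded message: DDBD


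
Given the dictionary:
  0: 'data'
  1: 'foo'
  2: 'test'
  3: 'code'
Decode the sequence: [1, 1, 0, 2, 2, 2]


Look up each index in the dictionary:
  1 -> 'foo'
  1 -> 'foo'
  0 -> 'data'
  2 -> 'test'
  2 -> 'test'
  2 -> 'test'

Decoded: "foo foo data test test test"


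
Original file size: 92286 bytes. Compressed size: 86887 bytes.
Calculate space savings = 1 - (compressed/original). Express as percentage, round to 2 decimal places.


ratio = compressed/original = 86887/92286 = 0.941497
savings = 1 - ratio = 1 - 0.941497 = 0.058503
as a percentage: 0.058503 * 100 = 5.85%

Space savings = 1 - 86887/92286 = 5.85%


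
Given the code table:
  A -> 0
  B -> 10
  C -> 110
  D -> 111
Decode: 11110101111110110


Decoding:
111 -> D
10 -> B
10 -> B
111 -> D
111 -> D
0 -> A
110 -> C


Result: DBBDDAC


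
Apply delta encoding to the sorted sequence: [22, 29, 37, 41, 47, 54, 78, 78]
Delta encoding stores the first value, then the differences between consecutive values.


First value: 22
Deltas:
  29 - 22 = 7
  37 - 29 = 8
  41 - 37 = 4
  47 - 41 = 6
  54 - 47 = 7
  78 - 54 = 24
  78 - 78 = 0


Delta encoded: [22, 7, 8, 4, 6, 7, 24, 0]


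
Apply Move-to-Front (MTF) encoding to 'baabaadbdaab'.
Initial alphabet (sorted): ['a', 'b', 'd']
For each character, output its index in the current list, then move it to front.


MTF encoding:
'b': index 1 in ['a', 'b', 'd'] -> ['b', 'a', 'd']
'a': index 1 in ['b', 'a', 'd'] -> ['a', 'b', 'd']
'a': index 0 in ['a', 'b', 'd'] -> ['a', 'b', 'd']
'b': index 1 in ['a', 'b', 'd'] -> ['b', 'a', 'd']
'a': index 1 in ['b', 'a', 'd'] -> ['a', 'b', 'd']
'a': index 0 in ['a', 'b', 'd'] -> ['a', 'b', 'd']
'd': index 2 in ['a', 'b', 'd'] -> ['d', 'a', 'b']
'b': index 2 in ['d', 'a', 'b'] -> ['b', 'd', 'a']
'd': index 1 in ['b', 'd', 'a'] -> ['d', 'b', 'a']
'a': index 2 in ['d', 'b', 'a'] -> ['a', 'd', 'b']
'a': index 0 in ['a', 'd', 'b'] -> ['a', 'd', 'b']
'b': index 2 in ['a', 'd', 'b'] -> ['b', 'a', 'd']


Output: [1, 1, 0, 1, 1, 0, 2, 2, 1, 2, 0, 2]


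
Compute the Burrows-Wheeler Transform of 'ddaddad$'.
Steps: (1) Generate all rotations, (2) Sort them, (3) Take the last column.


Rotations (sorted):
  0: $ddaddad -> last char: d
  1: ad$ddadd -> last char: d
  2: addad$dd -> last char: d
  3: d$ddadda -> last char: a
  4: dad$ddad -> last char: d
  5: daddad$d -> last char: d
  6: ddad$dda -> last char: a
  7: ddaddad$ -> last char: $


BWT = dddadda$


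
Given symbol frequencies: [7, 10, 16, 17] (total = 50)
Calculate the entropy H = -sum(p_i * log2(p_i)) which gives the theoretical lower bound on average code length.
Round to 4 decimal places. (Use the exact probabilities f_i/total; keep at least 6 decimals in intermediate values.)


Per-symbol terms -p_i * log2(p_i) with p_i = f_i/50:
  p = 7/50 = 0.140000: log2(p) = -2.836501, -p*log2(p) = 0.397110
  p = 10/50 = 0.200000: log2(p) = -2.321928, -p*log2(p) = 0.464386
  p = 16/50 = 0.320000: log2(p) = -1.643856, -p*log2(p) = 0.526034
  p = 17/50 = 0.340000: log2(p) = -1.556393, -p*log2(p) = 0.529174
H = 0.397110 + 0.464386 + 0.526034 + 0.529174 = 1.916704

H = 1.9167 bits/symbol


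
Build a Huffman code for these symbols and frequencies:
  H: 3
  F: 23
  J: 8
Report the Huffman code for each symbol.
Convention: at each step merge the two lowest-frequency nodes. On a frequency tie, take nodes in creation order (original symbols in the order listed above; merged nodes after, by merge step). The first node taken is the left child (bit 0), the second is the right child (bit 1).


Huffman tree construction:
Step 1: Merge H(3) + J(8) = 11
Step 2: Merge (H+J)(11) + F(23) = 34
Read each symbol's code off the tree from the root (left child = 0, right child = 1).

Codes:
  H: 00 (length 2)
  F: 1 (length 1)
  J: 01 (length 2)
Average code length: 45/34 = 1.3235 bits/symbol


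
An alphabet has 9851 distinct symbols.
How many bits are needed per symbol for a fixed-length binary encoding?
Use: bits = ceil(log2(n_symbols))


log2(9851) = 13.2661
Bracket: 2^13 = 8192 < 9851 <= 2^14 = 16384
So ceil(log2(9851)) = 14

bits = ceil(log2(9851)) = ceil(13.2661) = 14 bits


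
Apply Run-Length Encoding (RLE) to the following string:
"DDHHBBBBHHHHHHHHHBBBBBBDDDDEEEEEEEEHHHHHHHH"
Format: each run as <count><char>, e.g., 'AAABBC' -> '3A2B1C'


Scanning runs left to right:
  i=0: run of 'D' x 2 -> '2D'
  i=2: run of 'H' x 2 -> '2H'
  i=4: run of 'B' x 4 -> '4B'
  i=8: run of 'H' x 9 -> '9H'
  i=17: run of 'B' x 6 -> '6B'
  i=23: run of 'D' x 4 -> '4D'
  i=27: run of 'E' x 8 -> '8E'
  i=35: run of 'H' x 8 -> '8H'

RLE = 2D2H4B9H6B4D8E8H


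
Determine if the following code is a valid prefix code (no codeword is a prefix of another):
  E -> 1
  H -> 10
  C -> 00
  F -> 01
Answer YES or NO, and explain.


Checking each pair (does one codeword prefix another?):
  E='1' vs H='10': prefix -- VIOLATION

NO -- this is NOT a valid prefix code. E (1) is a prefix of H (10).


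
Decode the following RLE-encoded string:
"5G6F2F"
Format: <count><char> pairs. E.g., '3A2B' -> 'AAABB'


Expanding each <count><char> pair:
  5G -> 'GGGGG'
  6F -> 'FFFFFF'
  2F -> 'FF'

Decoded = GGGGGFFFFFFFF


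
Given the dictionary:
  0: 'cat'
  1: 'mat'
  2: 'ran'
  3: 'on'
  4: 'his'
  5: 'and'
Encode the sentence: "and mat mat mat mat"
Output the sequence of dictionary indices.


Look up each word in the dictionary:
  'and' -> 5
  'mat' -> 1
  'mat' -> 1
  'mat' -> 1
  'mat' -> 1

Encoded: [5, 1, 1, 1, 1]


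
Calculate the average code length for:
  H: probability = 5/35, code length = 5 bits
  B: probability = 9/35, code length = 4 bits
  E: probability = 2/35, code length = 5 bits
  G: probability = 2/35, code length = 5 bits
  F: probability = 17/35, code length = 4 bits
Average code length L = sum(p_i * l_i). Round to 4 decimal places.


Weighted contributions p_i * l_i:
  H: (5/35) * 5 = 25/35
  B: (9/35) * 4 = 36/35
  E: (2/35) * 5 = 10/35
  G: (2/35) * 5 = 10/35
  F: (17/35) * 4 = 68/35
Sum = (25 + 36 + 10 + 10 + 68)/35 = 149/35

L = 149/35 = 4.2571 bits/symbol


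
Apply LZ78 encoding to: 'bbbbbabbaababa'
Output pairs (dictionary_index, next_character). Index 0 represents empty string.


LZ78 encoding steps:
Dictionary: {0: ''}
Step 1: w='' (idx 0), next='b' -> output (0, 'b'), add 'b' as idx 1
Step 2: w='b' (idx 1), next='b' -> output (1, 'b'), add 'bb' as idx 2
Step 3: w='bb' (idx 2), next='a' -> output (2, 'a'), add 'bba' as idx 3
Step 4: w='bba' (idx 3), next='a' -> output (3, 'a'), add 'bbaa' as idx 4
Step 5: w='b' (idx 1), next='a' -> output (1, 'a'), add 'ba' as idx 5
Step 6: w='ba' (idx 5), end of input -> output (5, '')


Encoded: [(0, 'b'), (1, 'b'), (2, 'a'), (3, 'a'), (1, 'a'), (5, '')]


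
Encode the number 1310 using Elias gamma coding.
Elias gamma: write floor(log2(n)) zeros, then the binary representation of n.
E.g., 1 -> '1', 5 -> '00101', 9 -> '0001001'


num_bits = floor(log2(1310)) + 1 = 11
leading_zeros = num_bits - 1 = 10
binary(1310) = 10100011110

Elias gamma(1310) = '0000000000' + '10100011110' = 000000000010100011110 (21 bits)


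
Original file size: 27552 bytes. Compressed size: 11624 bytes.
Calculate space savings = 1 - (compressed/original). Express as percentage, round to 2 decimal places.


ratio = compressed/original = 11624/27552 = 0.421893
savings = 1 - ratio = 1 - 0.421893 = 0.578107
as a percentage: 0.578107 * 100 = 57.81%

Space savings = 1 - 11624/27552 = 57.81%


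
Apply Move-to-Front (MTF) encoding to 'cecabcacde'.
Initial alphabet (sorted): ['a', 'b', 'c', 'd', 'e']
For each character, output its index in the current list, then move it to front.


MTF encoding:
'c': index 2 in ['a', 'b', 'c', 'd', 'e'] -> ['c', 'a', 'b', 'd', 'e']
'e': index 4 in ['c', 'a', 'b', 'd', 'e'] -> ['e', 'c', 'a', 'b', 'd']
'c': index 1 in ['e', 'c', 'a', 'b', 'd'] -> ['c', 'e', 'a', 'b', 'd']
'a': index 2 in ['c', 'e', 'a', 'b', 'd'] -> ['a', 'c', 'e', 'b', 'd']
'b': index 3 in ['a', 'c', 'e', 'b', 'd'] -> ['b', 'a', 'c', 'e', 'd']
'c': index 2 in ['b', 'a', 'c', 'e', 'd'] -> ['c', 'b', 'a', 'e', 'd']
'a': index 2 in ['c', 'b', 'a', 'e', 'd'] -> ['a', 'c', 'b', 'e', 'd']
'c': index 1 in ['a', 'c', 'b', 'e', 'd'] -> ['c', 'a', 'b', 'e', 'd']
'd': index 4 in ['c', 'a', 'b', 'e', 'd'] -> ['d', 'c', 'a', 'b', 'e']
'e': index 4 in ['d', 'c', 'a', 'b', 'e'] -> ['e', 'd', 'c', 'a', 'b']


Output: [2, 4, 1, 2, 3, 2, 2, 1, 4, 4]


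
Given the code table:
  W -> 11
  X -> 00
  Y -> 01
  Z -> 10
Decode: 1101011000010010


Decoding:
11 -> W
01 -> Y
01 -> Y
10 -> Z
00 -> X
01 -> Y
00 -> X
10 -> Z


Result: WYYZXYXZ


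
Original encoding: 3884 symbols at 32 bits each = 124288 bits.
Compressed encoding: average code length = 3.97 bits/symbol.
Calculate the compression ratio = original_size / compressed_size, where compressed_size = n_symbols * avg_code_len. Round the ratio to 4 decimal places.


original_size = n_symbols * orig_bits = 3884 * 32 = 124288 bits
compressed_size = n_symbols * avg_code_len = 3884 * 3.97 = 15419.48 bits
ratio = original_size / compressed_size = 124288 / 15419.48 = 8.0605

Compression ratio = 8.0605


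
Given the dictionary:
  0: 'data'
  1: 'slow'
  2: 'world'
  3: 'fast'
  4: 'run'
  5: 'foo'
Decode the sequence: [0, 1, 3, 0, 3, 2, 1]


Look up each index in the dictionary:
  0 -> 'data'
  1 -> 'slow'
  3 -> 'fast'
  0 -> 'data'
  3 -> 'fast'
  2 -> 'world'
  1 -> 'slow'

Decoded: "data slow fast data fast world slow"


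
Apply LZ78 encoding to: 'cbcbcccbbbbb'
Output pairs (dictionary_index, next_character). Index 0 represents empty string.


LZ78 encoding steps:
Dictionary: {0: ''}
Step 1: w='' (idx 0), next='c' -> output (0, 'c'), add 'c' as idx 1
Step 2: w='' (idx 0), next='b' -> output (0, 'b'), add 'b' as idx 2
Step 3: w='c' (idx 1), next='b' -> output (1, 'b'), add 'cb' as idx 3
Step 4: w='c' (idx 1), next='c' -> output (1, 'c'), add 'cc' as idx 4
Step 5: w='cb' (idx 3), next='b' -> output (3, 'b'), add 'cbb' as idx 5
Step 6: w='b' (idx 2), next='b' -> output (2, 'b'), add 'bb' as idx 6
Step 7: w='b' (idx 2), end of input -> output (2, '')


Encoded: [(0, 'c'), (0, 'b'), (1, 'b'), (1, 'c'), (3, 'b'), (2, 'b'), (2, '')]


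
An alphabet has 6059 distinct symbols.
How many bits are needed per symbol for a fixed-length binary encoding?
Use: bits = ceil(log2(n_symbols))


log2(6059) = 12.5649
Bracket: 2^12 = 4096 < 6059 <= 2^13 = 8192
So ceil(log2(6059)) = 13

bits = ceil(log2(6059)) = ceil(12.5649) = 13 bits


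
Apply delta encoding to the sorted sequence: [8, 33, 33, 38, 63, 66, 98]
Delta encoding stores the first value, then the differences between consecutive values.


First value: 8
Deltas:
  33 - 8 = 25
  33 - 33 = 0
  38 - 33 = 5
  63 - 38 = 25
  66 - 63 = 3
  98 - 66 = 32


Delta encoded: [8, 25, 0, 5, 25, 3, 32]


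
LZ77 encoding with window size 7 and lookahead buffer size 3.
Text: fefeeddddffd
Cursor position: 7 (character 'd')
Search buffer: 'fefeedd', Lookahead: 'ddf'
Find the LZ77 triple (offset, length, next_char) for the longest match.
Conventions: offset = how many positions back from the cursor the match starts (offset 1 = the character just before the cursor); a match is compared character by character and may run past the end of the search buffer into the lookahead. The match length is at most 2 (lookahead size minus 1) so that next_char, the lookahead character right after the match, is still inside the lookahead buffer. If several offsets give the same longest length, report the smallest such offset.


Try each offset into the search buffer:
  offset=1 (pos 6, char 'd'): match length 2
  offset=2 (pos 5, char 'd'): match length 2
  offset=3 (pos 4, char 'e'): match length 0
  offset=4 (pos 3, char 'e'): match length 0
  offset=5 (pos 2, char 'f'): match length 0
  offset=6 (pos 1, char 'e'): match length 0
  offset=7 (pos 0, char 'f'): match length 0
Longest match has length 2, found at offsets 1, 2; take the smallest, offset 1.
next_char = character at position 7 + 2 = 9 -> 'f'

Best match: offset=1, length=2 (matching 'dd' starting at position 6)
LZ77 triple: (1, 2, 'f')


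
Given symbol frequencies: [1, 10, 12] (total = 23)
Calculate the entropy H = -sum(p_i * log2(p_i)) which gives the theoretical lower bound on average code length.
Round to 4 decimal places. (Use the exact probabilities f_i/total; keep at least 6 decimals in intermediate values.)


Per-symbol terms -p_i * log2(p_i) with p_i = f_i/23:
  p = 1/23 = 0.043478: log2(p) = -4.523562, -p*log2(p) = 0.196677
  p = 10/23 = 0.434783: log2(p) = -1.201634, -p*log2(p) = 0.522450
  p = 12/23 = 0.521739: log2(p) = -0.938599, -p*log2(p) = 0.489704
H = 0.196677 + 0.522450 + 0.489704 = 1.208831

H = 1.2088 bits/symbol


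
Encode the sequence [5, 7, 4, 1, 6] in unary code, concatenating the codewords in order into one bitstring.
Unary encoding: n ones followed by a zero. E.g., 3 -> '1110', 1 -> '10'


Encode each number as n ones followed by a terminating 0:
  5 -> 111110 (6 bits)
  7 -> 11111110 (8 bits)
  4 -> 11110 (5 bits)
  1 -> 10 (2 bits)
  6 -> 1111110 (7 bits)
Total length = 6 + 8 + 5 + 2 + 7 = 28 bits.

Unary([5, 7, 4, 1, 6]) = 1111101111111011110101111110 (28 bits)


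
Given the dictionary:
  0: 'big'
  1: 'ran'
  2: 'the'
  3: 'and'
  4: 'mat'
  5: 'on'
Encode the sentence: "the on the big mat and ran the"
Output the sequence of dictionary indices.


Look up each word in the dictionary:
  'the' -> 2
  'on' -> 5
  'the' -> 2
  'big' -> 0
  'mat' -> 4
  'and' -> 3
  'ran' -> 1
  'the' -> 2

Encoded: [2, 5, 2, 0, 4, 3, 1, 2]


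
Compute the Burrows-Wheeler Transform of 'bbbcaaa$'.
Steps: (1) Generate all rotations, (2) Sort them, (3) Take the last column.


Rotations (sorted):
  0: $bbbcaaa -> last char: a
  1: a$bbbcaa -> last char: a
  2: aa$bbbca -> last char: a
  3: aaa$bbbc -> last char: c
  4: bbbcaaa$ -> last char: $
  5: bbcaaa$b -> last char: b
  6: bcaaa$bb -> last char: b
  7: caaa$bbb -> last char: b


BWT = aaac$bbb


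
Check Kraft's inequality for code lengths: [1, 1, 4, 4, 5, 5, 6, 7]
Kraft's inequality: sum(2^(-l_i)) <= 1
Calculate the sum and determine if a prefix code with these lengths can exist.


Sum = 2^(-1) + 2^(-1) + 2^(-4) + 2^(-4) + 2^(-5) + 2^(-5) + 2^(-6) + 2^(-7)
    = 0.5 + 0.5 + 0.0625 + 0.0625 + 0.03125 + 0.03125 + 0.015625 + 0.0078125
    = 155/128 = 1.2109375
Since 1.2109375 > 1, Kraft's inequality is NOT satisfied.
A prefix code with these lengths CANNOT exist.

Kraft sum = 1.2109375. Not satisfied.


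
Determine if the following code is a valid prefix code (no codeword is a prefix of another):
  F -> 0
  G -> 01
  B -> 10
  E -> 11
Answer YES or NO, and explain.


Checking each pair (does one codeword prefix another?):
  F='0' vs G='01': prefix -- VIOLATION

NO -- this is NOT a valid prefix code. F (0) is a prefix of G (01).


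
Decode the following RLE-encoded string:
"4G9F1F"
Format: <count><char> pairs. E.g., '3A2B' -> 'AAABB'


Expanding each <count><char> pair:
  4G -> 'GGGG'
  9F -> 'FFFFFFFFF'
  1F -> 'F'

Decoded = GGGGFFFFFFFFFF


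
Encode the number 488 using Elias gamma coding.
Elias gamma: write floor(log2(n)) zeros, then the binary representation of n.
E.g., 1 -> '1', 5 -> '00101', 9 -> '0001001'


num_bits = floor(log2(488)) + 1 = 9
leading_zeros = num_bits - 1 = 8
binary(488) = 111101000

Elias gamma(488) = '00000000' + '111101000' = 00000000111101000 (17 bits)


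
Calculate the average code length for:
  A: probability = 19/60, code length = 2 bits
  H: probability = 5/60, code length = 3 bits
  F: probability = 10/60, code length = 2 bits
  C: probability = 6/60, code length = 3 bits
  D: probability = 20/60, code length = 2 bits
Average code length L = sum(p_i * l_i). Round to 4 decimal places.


Weighted contributions p_i * l_i:
  A: (19/60) * 2 = 38/60
  H: (5/60) * 3 = 15/60
  F: (10/60) * 2 = 20/60
  C: (6/60) * 3 = 18/60
  D: (20/60) * 2 = 40/60
Sum = (38 + 15 + 20 + 18 + 40)/60 = 131/60

L = 131/60 = 2.1833 bits/symbol


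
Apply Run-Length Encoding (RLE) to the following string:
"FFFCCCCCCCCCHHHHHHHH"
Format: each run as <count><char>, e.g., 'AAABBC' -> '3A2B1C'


Scanning runs left to right:
  i=0: run of 'F' x 3 -> '3F'
  i=3: run of 'C' x 9 -> '9C'
  i=12: run of 'H' x 8 -> '8H'

RLE = 3F9C8H


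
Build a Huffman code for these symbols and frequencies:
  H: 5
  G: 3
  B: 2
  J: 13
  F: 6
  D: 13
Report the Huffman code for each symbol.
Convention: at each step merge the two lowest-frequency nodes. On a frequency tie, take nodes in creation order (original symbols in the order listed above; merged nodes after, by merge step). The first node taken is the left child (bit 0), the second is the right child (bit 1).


Huffman tree construction:
Step 1: Merge B(2) + G(3) = 5
Step 2: Merge H(5) + (B+G)(5) = 10
Step 3: Merge F(6) + (H+(B+G))(10) = 16
Step 4: Merge J(13) + D(13) = 26
Step 5: Merge (F+(H+(B+G)))(16) + (J+D)(26) = 42
Read each symbol's code off the tree from the root (left child = 0, right child = 1).

Codes:
  H: 010 (length 3)
  G: 0111 (length 4)
  B: 0110 (length 4)
  J: 10 (length 2)
  F: 00 (length 2)
  D: 11 (length 2)
Average code length: 99/42 = 2.3571 bits/symbol


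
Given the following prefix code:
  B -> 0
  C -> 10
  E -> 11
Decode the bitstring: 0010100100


Decoding step by step:
Bits 0 -> B
Bits 0 -> B
Bits 10 -> C
Bits 10 -> C
Bits 0 -> B
Bits 10 -> C
Bits 0 -> B


Decoded message: BBCCBCB


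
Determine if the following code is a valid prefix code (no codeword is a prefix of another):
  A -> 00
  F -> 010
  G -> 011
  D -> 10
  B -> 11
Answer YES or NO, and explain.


Checking each pair (does one codeword prefix another?):
  A='00' vs F='010': no prefix
  A='00' vs G='011': no prefix
  A='00' vs D='10': no prefix
  A='00' vs B='11': no prefix
  F='010' vs A='00': no prefix
  F='010' vs G='011': no prefix
  F='010' vs D='10': no prefix
  F='010' vs B='11': no prefix
  G='011' vs A='00': no prefix
  G='011' vs F='010': no prefix
  G='011' vs D='10': no prefix
  G='011' vs B='11': no prefix
  D='10' vs A='00': no prefix
  D='10' vs F='010': no prefix
  D='10' vs G='011': no prefix
  D='10' vs B='11': no prefix
  B='11' vs A='00': no prefix
  B='11' vs F='010': no prefix
  B='11' vs G='011': no prefix
  B='11' vs D='10': no prefix
No violation found over all pairs.

YES -- this is a valid prefix code. No codeword is a prefix of any other codeword.


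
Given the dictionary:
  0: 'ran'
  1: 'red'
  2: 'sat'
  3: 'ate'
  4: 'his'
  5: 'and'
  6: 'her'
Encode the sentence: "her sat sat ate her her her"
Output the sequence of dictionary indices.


Look up each word in the dictionary:
  'her' -> 6
  'sat' -> 2
  'sat' -> 2
  'ate' -> 3
  'her' -> 6
  'her' -> 6
  'her' -> 6

Encoded: [6, 2, 2, 3, 6, 6, 6]


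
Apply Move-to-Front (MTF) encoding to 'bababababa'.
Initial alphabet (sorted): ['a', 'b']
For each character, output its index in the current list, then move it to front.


MTF encoding:
'b': index 1 in ['a', 'b'] -> ['b', 'a']
'a': index 1 in ['b', 'a'] -> ['a', 'b']
'b': index 1 in ['a', 'b'] -> ['b', 'a']
'a': index 1 in ['b', 'a'] -> ['a', 'b']
'b': index 1 in ['a', 'b'] -> ['b', 'a']
'a': index 1 in ['b', 'a'] -> ['a', 'b']
'b': index 1 in ['a', 'b'] -> ['b', 'a']
'a': index 1 in ['b', 'a'] -> ['a', 'b']
'b': index 1 in ['a', 'b'] -> ['b', 'a']
'a': index 1 in ['b', 'a'] -> ['a', 'b']


Output: [1, 1, 1, 1, 1, 1, 1, 1, 1, 1]


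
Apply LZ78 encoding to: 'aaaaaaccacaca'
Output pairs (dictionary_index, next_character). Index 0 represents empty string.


LZ78 encoding steps:
Dictionary: {0: ''}
Step 1: w='' (idx 0), next='a' -> output (0, 'a'), add 'a' as idx 1
Step 2: w='a' (idx 1), next='a' -> output (1, 'a'), add 'aa' as idx 2
Step 3: w='aa' (idx 2), next='a' -> output (2, 'a'), add 'aaa' as idx 3
Step 4: w='' (idx 0), next='c' -> output (0, 'c'), add 'c' as idx 4
Step 5: w='c' (idx 4), next='a' -> output (4, 'a'), add 'ca' as idx 5
Step 6: w='ca' (idx 5), next='c' -> output (5, 'c'), add 'cac' as idx 6
Step 7: w='a' (idx 1), end of input -> output (1, '')


Encoded: [(0, 'a'), (1, 'a'), (2, 'a'), (0, 'c'), (4, 'a'), (5, 'c'), (1, '')]


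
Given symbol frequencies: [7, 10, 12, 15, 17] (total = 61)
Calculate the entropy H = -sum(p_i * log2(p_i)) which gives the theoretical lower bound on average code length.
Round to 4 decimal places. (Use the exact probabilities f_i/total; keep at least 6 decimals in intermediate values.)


Per-symbol terms -p_i * log2(p_i) with p_i = f_i/61:
  p = 7/61 = 0.114754: log2(p) = -3.123382, -p*log2(p) = 0.358421
  p = 10/61 = 0.163934: log2(p) = -2.608809, -p*log2(p) = 0.427674
  p = 12/61 = 0.196721: log2(p) = -2.345775, -p*log2(p) = 0.461464
  p = 15/61 = 0.245902: log2(p) = -2.023847, -p*log2(p) = 0.497667
  p = 17/61 = 0.278689: log2(p) = -1.843274, -p*log2(p) = 0.513699
H = 0.358421 + 0.427674 + 0.461464 + 0.497667 + 0.513699 = 2.258925

H = 2.2589 bits/symbol
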